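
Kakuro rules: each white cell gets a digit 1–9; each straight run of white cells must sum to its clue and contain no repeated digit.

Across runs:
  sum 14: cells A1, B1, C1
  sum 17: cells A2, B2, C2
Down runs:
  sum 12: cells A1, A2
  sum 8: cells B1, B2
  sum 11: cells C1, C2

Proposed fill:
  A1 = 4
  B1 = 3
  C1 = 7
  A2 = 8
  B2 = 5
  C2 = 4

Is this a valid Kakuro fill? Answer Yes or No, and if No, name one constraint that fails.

Across: 4+3+7=14; 8+5+4=17. Down: 4+8=12; 3+5=8; 7+4=11. No digit repeats within any run.

Yes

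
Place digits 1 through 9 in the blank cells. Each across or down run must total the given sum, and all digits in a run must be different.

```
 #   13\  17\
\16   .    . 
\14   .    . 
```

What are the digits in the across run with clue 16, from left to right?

7 9

16 in 2 cells must be {7,9}; 17 in 2 cells must be {8,9}.
The 16 across and the 17 down share only 9, so R1C2 = 9.
R2C2 = 17 − 9 = 8 completes the 17 down.
R1C1 = 16 − 9 = 7 completes the 16 across.
R2C1 = 14 − 8 = 6 completes the 14 across.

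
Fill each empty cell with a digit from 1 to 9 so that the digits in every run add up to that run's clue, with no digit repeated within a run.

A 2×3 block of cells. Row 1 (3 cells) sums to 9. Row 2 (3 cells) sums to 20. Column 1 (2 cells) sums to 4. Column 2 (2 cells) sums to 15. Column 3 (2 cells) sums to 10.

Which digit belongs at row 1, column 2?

6

4 in 2 cells must be {1,3}.
The 9 across and the 15 down share only 6, so (1,2) = 6.
The 20 across and the 4 down share only 3, so (2,1) = 3.
(2,2) = 15 − 6 = 9 completes the 15 down.
(2,3) = 20 − 12 = 8 completes the 20 across.
(1,1) = 4 − 3 = 1 completes the 4 down.
(1,3) = 9 − 7 = 2 completes the 9 across.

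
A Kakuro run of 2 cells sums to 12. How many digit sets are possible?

2 distinct digits from 1–9 sum between 3 and 17.
Enumerating: {3,9}, {4,8}, {5,7}.

3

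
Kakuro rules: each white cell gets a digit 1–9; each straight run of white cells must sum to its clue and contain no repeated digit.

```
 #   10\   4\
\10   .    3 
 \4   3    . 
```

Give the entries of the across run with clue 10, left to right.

7, 3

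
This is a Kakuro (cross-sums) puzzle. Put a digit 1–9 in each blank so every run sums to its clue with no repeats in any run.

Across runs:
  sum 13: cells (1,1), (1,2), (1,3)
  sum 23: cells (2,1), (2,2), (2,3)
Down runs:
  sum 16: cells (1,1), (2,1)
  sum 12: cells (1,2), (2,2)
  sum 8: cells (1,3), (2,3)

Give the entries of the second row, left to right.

23 in 3 cells must be {6,8,9}; 16 in 2 cells must be {7,9}.
The 23 across and the 16 down share only 9, so (2,1) = 9.
Given what's placed, (2,2) must be 8 to fit the 23 across and 12 down.
(2,3) = 23 − 17 = 6 completes the 23 across.
(1,1) = 16 − 9 = 7 completes the 16 down.
(1,2) = 12 − 8 = 4 completes the 12 down.
(1,3) = 13 − 11 = 2 completes the 13 across.

9 8 6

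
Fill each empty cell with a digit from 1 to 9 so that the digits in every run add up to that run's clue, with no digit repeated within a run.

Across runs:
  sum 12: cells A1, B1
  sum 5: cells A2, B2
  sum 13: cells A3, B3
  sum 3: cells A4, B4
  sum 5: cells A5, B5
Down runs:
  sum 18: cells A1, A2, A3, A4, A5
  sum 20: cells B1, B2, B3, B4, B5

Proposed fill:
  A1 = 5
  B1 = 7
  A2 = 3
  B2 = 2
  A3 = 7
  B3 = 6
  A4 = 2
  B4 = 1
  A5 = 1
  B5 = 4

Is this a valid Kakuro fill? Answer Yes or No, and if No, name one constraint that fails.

Yes

Across: 5+7=12; 3+2=5; 7+6=13; 2+1=3; 1+4=5. Down: 5+3+7+2+1=18; 7+2+6+1+4=20. No digit repeats within any run.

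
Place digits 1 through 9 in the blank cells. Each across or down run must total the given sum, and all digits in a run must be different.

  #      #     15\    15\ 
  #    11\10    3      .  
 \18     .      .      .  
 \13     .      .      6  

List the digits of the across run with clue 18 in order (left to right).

9 7 2

R1C3 = 10 − 3 = 7 completes the 10 across.
R2C3 = 15 − 13 = 2 completes the 15 down.
Given what's placed, R2C2 must be 7 to fit the 18 across and 15 down.
R3C2 = 15 − 10 = 5 completes the 15 down.
R2C1 = 18 − 9 = 9 completes the 18 across.
R3C1 = 13 − 11 = 2 completes the 13 across.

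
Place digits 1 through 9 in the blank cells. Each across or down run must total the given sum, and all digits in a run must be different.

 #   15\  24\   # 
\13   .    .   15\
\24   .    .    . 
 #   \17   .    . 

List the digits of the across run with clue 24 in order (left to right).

24 in 3 cells must be {7,8,9}; 17 in 2 cells must be {8,9}.
Nothing is forced directly, so branch on R3C3, whose candidates are 8 or 9. If R3C3 = 9: then R2C3 would have to be in {7,8,9} for the 24 across but in {6} for the 15 down — contradiction. So R3C3 = 8.
R2C3 = 15 − 8 = 7 completes the 15 down.
R3C2 = 17 − 8 = 9 completes the 17 across.
R2C2 = 8: the only remaining digit allowed by both the 24 across and the 24 down.
R1C2 = 24 − 17 = 7 completes the 24 down.
R2C1 = 24 − 15 = 9 completes the 24 across.
R1C1 = 13 − 7 = 6 completes the 13 across.

9, 8, 7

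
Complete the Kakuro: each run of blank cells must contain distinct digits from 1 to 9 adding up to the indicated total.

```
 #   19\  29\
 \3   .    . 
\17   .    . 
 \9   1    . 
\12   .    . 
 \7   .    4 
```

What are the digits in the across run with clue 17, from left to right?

3 in 2 cells must be {1,2}; 17 in 2 cells must be {8,9}.
Given what's placed, R1C1 must be 2 to fit the 3 across and 19 down.
R1C2 = 3 − 2 = 1 completes the 3 across.
R3C2 = 9 − 1 = 8 completes the 9 across.
R5C1 = 7 − 4 = 3 completes the 7 across.
Given what's placed, R2C2 must be 9 to fit the 17 across and 29 down.
R4C2 = 29 − 22 = 7 completes the 29 down.
R2C1 = 17 − 9 = 8 completes the 17 across.

8 9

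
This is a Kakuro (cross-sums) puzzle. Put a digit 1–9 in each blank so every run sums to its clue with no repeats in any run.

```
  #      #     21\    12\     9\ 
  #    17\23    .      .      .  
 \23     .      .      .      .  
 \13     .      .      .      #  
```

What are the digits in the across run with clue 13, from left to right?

8 4 1

23 in 3 cells must be {6,8,9}; 17 in 2 cells must be {8,9}.
Nothing is forced directly, so branch on R2C1, whose candidates are 8 or 9. If R2C1 = 8: that forces R3C1 = 9, after which R3C2 would have to be in {1,3} for the 13 across but in {4,5,6,7,8,9} for the 21 down — contradiction. So R2C1 = 9.
R3C1 = 17 − 9 = 8 completes the 17 down.
Given what's placed, R3C2 must be 4 to fit the 13 across and 21 down.
R3C3 = 13 − 12 = 1 completes the 13 across.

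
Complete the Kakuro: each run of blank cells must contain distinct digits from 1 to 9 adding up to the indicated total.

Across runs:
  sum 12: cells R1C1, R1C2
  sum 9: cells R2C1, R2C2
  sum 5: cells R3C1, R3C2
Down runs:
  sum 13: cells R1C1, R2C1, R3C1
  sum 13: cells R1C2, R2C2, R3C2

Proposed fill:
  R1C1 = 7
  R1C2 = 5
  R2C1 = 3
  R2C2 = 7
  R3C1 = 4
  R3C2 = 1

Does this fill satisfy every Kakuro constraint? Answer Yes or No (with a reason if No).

No — the across run R2C1–R2C2 sums to 10, not 9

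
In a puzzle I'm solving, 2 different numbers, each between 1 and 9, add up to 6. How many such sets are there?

2

2 distinct digits from 1–9 sum between 3 and 17.
Enumerating: {1,5}, {2,4}.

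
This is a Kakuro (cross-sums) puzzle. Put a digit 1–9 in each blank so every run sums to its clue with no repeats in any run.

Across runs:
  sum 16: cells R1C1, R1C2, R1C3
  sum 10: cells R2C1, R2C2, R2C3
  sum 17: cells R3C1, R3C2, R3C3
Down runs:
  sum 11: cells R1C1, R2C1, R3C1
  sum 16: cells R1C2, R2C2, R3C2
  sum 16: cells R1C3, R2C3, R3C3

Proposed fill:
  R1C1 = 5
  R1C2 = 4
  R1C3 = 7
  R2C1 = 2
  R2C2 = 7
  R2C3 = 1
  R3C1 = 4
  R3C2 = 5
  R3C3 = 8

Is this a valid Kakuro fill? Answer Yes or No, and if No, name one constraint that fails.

Yes

Across: 5+4+7=16; 2+7+1=10; 4+5+8=17. Down: 5+2+4=11; 4+7+5=16; 7+1+8=16. No digit repeats within any run.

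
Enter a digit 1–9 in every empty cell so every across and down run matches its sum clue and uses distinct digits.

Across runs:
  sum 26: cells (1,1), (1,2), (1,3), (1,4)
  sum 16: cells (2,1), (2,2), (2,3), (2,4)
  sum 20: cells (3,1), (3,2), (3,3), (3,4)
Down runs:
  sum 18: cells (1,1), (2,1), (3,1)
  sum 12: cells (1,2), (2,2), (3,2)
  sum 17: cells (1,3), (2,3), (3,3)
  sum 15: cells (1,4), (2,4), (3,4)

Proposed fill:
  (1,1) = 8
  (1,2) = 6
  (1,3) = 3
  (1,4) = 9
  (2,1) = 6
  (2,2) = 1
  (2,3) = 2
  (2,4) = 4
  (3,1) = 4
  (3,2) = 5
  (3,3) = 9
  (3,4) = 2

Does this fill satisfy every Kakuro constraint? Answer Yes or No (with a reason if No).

No — the across run (2,1)–(2,4) sums to 13, not 16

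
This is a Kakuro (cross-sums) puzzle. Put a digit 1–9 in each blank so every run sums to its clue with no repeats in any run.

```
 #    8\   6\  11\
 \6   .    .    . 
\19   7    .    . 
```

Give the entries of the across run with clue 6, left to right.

6 in 3 cells must be {1,2,3}.
R1C1 = 8 − 7 = 1 completes the 8 down.
Given what's placed, R1C2 must be 2 to fit the 6 across and 6 down.
R1C3 = 6 − 3 = 3 completes the 6 across.
R2C2 = 6 − 2 = 4 completes the 6 down.
R2C3 = 19 − 11 = 8 completes the 19 across.

1, 2, 3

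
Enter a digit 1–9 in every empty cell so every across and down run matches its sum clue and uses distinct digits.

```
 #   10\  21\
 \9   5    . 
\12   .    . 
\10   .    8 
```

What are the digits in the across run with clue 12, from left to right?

3, 9

R1C2 = 9 − 5 = 4 completes the 9 across.
R2C2 = 21 − 12 = 9 completes the 21 down.
R3C1 = 10 − 8 = 2 completes the 10 across.
R2C1 = 12 − 9 = 3 completes the 12 across.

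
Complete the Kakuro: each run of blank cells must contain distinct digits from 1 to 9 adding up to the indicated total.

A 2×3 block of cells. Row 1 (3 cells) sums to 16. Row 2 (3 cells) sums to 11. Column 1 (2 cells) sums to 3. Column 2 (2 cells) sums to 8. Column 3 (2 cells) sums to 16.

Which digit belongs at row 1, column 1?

2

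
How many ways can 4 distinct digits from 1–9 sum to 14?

5

4 distinct digits from 1–9 sum between 10 and 30.
Enumerating: {1,2,3,8}, {1,2,4,7}, {1,2,5,6}, {1,3,4,6}, {2,3,4,5}.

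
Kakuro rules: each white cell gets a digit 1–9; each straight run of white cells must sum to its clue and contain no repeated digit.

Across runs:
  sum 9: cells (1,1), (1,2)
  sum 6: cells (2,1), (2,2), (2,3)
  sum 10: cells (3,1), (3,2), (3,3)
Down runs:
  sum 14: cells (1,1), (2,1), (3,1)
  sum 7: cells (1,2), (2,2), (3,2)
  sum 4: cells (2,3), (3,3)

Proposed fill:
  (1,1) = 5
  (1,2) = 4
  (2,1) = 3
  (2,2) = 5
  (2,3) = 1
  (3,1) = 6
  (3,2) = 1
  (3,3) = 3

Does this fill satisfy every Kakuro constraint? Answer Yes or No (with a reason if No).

No — the down run (1,2)–(3,2) sums to 10, not 7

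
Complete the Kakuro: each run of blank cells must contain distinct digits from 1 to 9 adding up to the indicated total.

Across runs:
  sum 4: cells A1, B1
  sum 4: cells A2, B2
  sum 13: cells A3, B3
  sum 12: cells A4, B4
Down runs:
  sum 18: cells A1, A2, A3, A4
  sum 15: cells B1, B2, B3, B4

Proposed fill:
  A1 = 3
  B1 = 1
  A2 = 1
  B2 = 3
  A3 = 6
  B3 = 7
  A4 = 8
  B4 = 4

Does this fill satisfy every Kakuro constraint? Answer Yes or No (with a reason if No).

Across: 3+1=4; 1+3=4; 6+7=13; 8+4=12. Down: 3+1+6+8=18; 1+3+7+4=15. No digit repeats within any run.

Yes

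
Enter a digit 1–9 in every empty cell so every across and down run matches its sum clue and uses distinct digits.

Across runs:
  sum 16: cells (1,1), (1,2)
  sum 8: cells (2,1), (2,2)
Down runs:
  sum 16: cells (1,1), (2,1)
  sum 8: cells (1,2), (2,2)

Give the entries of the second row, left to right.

7, 1

16 in 2 cells must be {7,9}.
The 16 across and the 8 down share only 7, so (1,2) = 7.
The 8 across and the 16 down share only 7, so (2,1) = 7.
(2,2) = 8 − 7 = 1 completes the 8 across.
(1,1) = 16 − 7 = 9 completes the 16 across.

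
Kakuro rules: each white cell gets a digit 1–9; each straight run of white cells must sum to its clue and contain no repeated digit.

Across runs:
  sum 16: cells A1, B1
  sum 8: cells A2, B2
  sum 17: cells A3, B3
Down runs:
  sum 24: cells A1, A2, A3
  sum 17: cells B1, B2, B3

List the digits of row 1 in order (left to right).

16 in 2 cells must be {7,9}; 17 in 2 cells must be {8,9}; 24 in 3 cells must be {7,8,9}.
The 8 across and the 24 down share only 7, so A2 = 7.
B2 = 8 − 7 = 1 completes the 8 across.
Given what's placed, B3 must be 9 to fit the 17 across and 17 down.
A1 = 9: the only remaining digit allowed by both the 16 across and the 24 down.
B1 = 16 − 9 = 7 completes the 16 across.
A3 = 17 − 9 = 8 completes the 17 across.

9 7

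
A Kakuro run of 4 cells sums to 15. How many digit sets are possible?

6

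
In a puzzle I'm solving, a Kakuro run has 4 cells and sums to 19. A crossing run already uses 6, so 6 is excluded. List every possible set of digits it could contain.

4 distinct digits from 1–9 sum between 10 and 30.
Dropping sets that contain 6.

{1,2,7,9}; {1,3,7,8}; {1,4,5,9}; {2,3,5,9}; {2,4,5,8}; {3,4,5,7}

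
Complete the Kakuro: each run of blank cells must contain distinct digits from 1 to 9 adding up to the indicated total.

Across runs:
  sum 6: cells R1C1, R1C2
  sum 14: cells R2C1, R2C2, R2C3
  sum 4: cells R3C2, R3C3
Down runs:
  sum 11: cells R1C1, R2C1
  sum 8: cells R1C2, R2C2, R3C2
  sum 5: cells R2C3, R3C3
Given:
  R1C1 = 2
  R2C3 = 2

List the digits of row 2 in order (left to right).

9 3 2

4 in 2 cells must be {1,3}.
R1C2 = 6 − 2 = 4 completes the 6 across.
R2C1 = 11 − 2 = 9 completes the 11 down.
R2C2 = 14 − 11 = 3 completes the 14 across.
R3C2 = 8 − 7 = 1 completes the 8 down.
R3C3 = 4 − 1 = 3 completes the 4 across.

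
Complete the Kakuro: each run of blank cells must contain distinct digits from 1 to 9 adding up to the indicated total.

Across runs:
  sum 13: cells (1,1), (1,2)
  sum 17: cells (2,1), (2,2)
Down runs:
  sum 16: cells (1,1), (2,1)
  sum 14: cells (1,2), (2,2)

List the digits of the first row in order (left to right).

7 6

17 in 2 cells must be {8,9}; 16 in 2 cells must be {7,9}.
The 17 across and the 16 down share only 9, so (2,1) = 9.
(2,2) = 17 − 9 = 8 completes the 17 across.
(1,1) = 16 − 9 = 7 completes the 16 down.
(1,2) = 13 − 7 = 6 completes the 13 across.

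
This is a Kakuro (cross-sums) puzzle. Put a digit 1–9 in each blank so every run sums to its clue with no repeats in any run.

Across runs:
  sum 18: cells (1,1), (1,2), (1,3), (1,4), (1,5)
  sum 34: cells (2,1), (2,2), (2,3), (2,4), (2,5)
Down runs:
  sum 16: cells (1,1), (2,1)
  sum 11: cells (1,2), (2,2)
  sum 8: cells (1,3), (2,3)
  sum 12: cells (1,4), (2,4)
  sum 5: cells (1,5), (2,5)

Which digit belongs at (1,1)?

7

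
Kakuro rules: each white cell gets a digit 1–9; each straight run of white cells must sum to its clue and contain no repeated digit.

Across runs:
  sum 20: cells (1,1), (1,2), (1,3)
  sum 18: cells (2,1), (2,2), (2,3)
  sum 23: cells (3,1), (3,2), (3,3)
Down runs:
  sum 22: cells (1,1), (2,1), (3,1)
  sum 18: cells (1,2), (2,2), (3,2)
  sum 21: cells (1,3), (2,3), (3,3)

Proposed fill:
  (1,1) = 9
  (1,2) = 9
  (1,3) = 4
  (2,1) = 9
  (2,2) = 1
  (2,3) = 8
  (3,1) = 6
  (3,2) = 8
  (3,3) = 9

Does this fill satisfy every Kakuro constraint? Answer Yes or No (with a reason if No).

No — the down run (1,1)–(3,1) sums to 24, not 22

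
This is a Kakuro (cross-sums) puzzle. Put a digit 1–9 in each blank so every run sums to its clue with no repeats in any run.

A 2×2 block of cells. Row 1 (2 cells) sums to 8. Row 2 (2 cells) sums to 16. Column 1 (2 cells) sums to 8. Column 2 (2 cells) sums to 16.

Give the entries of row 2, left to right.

7, 9

16 in 2 cells must be {7,9}.
The 8 across and the 16 down share only 7, so (1,2) = 7.
The 16 across and the 8 down share only 7, so (2,1) = 7.
(2,2) = 16 − 7 = 9 completes the 16 across.
(1,1) = 8 − 7 = 1 completes the 8 across.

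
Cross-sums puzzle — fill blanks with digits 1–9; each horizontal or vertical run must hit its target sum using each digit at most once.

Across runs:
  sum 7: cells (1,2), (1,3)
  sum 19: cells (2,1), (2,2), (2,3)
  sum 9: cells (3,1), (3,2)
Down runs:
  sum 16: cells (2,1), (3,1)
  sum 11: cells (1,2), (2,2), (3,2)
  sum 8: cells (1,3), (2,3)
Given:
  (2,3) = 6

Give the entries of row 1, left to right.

5, 2

16 in 2 cells must be {7,9}.
(1,3) = 8 − 6 = 2 completes the 8 down.
Given what's placed, (2,1) must be 9 to fit the 19 across and 16 down.
(2,2) = 19 − 15 = 4 completes the 19 across.
(3,1) = 16 − 9 = 7 completes the 16 down.
(3,2) = 9 − 7 = 2 completes the 9 across.
(1,2) = 7 − 2 = 5 completes the 7 across.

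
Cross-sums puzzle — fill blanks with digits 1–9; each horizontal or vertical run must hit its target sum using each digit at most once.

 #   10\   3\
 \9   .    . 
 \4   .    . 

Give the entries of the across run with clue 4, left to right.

4 in 2 cells must be {1,3}; 3 in 2 cells must be {1,2}.
The 4 across and the 3 down share only 1, so R2C2 = 1.
R1C2 = 3 − 1 = 2 completes the 3 down.
R2C1 = 4 − 1 = 3 completes the 4 across.
R1C1 = 9 − 2 = 7 completes the 9 across.

3, 1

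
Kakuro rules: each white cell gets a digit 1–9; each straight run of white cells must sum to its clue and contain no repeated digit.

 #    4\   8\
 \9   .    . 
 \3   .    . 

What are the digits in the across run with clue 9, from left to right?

3 in 2 cells must be {1,2}; 4 in 2 cells must be {1,3}.
The 3 across and the 4 down share only 1, so R2C1 = 1.
R2C2 = 3 − 1 = 2 completes the 3 across.
R1C1 = 4 − 1 = 3 completes the 4 down.
R1C2 = 9 − 3 = 6 completes the 9 across.

3, 6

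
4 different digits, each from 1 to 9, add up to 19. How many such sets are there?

11

4 distinct digits from 1–9 sum between 10 and 30.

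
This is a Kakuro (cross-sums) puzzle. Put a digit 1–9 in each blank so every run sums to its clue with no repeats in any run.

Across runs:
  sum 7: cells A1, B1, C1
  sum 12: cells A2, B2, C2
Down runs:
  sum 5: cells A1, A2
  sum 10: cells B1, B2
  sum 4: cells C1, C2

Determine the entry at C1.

1

7 in 3 cells must be {1,2,4}; 4 in 2 cells must be {1,3}.
The 7 across and the 4 down share only 1, so C1 = 1.
C2 = 4 − 1 = 3 completes the 4 down.
Nothing is forced directly, so branch on A1, whose candidates are 2 or 4. If A1 = 2: that forces B1 = 4, after which A2 would have to be in {1,2,4,5,7,8} for the 12 across but in {3} for the 5 down — contradiction. So A1 = 4.
B1 = 7 − 5 = 2 completes the 7 across.
A2 = 5 − 4 = 1 completes the 5 down.
B2 = 12 − 4 = 8 completes the 12 across.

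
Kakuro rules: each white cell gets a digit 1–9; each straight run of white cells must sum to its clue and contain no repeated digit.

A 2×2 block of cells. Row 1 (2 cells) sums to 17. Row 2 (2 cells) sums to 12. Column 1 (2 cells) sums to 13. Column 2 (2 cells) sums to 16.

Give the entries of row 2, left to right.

17 in 2 cells must be {8,9}; 16 in 2 cells must be {7,9}.
The 17 across and the 16 down share only 9, so (1,2) = 9.
(2,2) = 16 − 9 = 7 completes the 16 down.
(1,1) = 17 − 9 = 8 completes the 17 across.
(2,1) = 12 − 7 = 5 completes the 12 across.

5 7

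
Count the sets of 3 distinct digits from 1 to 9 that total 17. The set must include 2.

2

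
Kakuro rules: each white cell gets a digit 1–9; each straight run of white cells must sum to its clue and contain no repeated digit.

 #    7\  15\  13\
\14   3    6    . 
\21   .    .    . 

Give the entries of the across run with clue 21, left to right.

4 9 8

R1C3 = 14 − 9 = 5 completes the 14 across.
R2C1 = 7 − 3 = 4 completes the 7 down.
R2C2 = 15 − 6 = 9 completes the 15 down.
R2C3 = 21 − 13 = 8 completes the 21 across.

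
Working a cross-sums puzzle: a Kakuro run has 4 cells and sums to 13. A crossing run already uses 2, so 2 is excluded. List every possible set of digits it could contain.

4 distinct digits from 1–9 sum between 10 and 30.
Dropping sets that contain 2.
Only one set works: {1,3,4,5}.

{1,3,4,5}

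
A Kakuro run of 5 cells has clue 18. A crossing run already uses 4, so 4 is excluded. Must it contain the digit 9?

No

The only way to make 18 from 5 distinct digits under that restriction is {1,2,3,5,7}, which does not contain 9.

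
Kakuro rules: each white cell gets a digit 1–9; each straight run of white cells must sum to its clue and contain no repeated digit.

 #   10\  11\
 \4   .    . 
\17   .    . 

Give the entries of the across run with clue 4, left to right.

1, 3

4 in 2 cells must be {1,3}; 17 in 2 cells must be {8,9}.
The 4 across and the 11 down share only 3, so R1C2 = 3.
R2C2 = 11 − 3 = 8 completes the 11 down.
R1C1 = 4 − 3 = 1 completes the 4 across.
R2C1 = 17 − 8 = 9 completes the 17 across.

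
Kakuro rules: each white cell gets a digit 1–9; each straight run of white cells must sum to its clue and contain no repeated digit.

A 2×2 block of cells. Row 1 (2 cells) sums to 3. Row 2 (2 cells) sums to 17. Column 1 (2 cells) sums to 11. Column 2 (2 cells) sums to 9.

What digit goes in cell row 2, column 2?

3 in 2 cells must be {1,2}; 17 in 2 cells must be {8,9}.
The 3 across and the 11 down share only 2, so (1,1) = 2.
(1,2) = 3 − 2 = 1 completes the 3 across.
(2,1) = 11 − 2 = 9 completes the 11 down.
(2,2) = 17 − 9 = 8 completes the 17 across.

8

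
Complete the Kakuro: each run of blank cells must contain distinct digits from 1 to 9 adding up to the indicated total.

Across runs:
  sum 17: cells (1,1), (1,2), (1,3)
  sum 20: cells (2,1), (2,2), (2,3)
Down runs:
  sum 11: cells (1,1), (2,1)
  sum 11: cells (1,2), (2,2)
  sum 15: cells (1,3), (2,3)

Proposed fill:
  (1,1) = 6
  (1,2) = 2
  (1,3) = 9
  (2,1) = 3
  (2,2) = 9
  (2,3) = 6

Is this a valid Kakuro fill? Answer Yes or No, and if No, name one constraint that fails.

No — the down run (1,1)–(2,1) sums to 9, not 11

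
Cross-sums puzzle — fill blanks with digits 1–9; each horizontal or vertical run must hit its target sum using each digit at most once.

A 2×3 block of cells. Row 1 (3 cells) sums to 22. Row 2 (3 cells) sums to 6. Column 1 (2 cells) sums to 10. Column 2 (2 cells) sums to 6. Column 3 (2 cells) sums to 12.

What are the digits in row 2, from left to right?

2, 1, 3

6 in 3 cells must be {1,2,3}.
The 22 across and the 6 down share only 5, so (1,2) = 5.
(2,2) = 6 − 5 = 1 completes the 6 down.
Given what's placed, (2,3) must be 3 to fit the 6 across and 12 down.
(1,3) = 12 − 3 = 9 completes the 12 down.
(2,1) = 6 − 4 = 2 completes the 6 across.
(1,1) = 22 − 14 = 8 completes the 22 across.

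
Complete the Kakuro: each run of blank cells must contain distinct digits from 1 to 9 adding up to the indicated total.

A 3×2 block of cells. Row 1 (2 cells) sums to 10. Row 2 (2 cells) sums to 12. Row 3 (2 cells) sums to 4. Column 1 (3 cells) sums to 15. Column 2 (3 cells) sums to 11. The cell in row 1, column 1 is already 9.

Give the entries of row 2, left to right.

5, 7

4 in 2 cells must be {1,3}.
(1,2) = 10 − 9 = 1 completes the 10 across.
Given what's placed, (3,1) must be 1 to fit the 4 across and 15 down.
(3,2) = 4 − 1 = 3 completes the 4 across.
(2,1) = 15 − 10 = 5 completes the 15 down.
(2,2) = 12 − 5 = 7 completes the 12 across.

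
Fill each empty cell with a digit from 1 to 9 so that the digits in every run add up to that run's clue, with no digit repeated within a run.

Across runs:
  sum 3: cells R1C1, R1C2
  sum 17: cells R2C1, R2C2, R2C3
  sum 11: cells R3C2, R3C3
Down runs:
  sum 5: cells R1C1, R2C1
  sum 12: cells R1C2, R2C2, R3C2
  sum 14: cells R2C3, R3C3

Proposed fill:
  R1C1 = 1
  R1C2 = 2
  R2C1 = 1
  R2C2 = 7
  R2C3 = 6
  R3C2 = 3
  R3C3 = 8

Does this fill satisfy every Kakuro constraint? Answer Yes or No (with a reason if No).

No — the down run R1C1–R2C1 sums to 2, not 5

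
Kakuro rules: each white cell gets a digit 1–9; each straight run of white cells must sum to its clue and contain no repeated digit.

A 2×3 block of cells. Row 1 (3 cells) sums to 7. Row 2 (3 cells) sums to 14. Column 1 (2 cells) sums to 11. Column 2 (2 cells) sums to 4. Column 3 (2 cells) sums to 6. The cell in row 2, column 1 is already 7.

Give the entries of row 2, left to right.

7 3 4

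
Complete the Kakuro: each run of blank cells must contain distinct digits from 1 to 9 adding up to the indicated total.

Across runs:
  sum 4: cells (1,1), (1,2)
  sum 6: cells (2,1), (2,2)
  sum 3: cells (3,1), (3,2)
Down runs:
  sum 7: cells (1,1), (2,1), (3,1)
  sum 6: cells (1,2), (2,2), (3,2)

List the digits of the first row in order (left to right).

4 in 2 cells must be {1,3}; 3 in 2 cells must be {1,2}; 7 in 3 cells must be {1,2,4}.
The 4 across and the 7 down share only 1, so (1,1) = 1.
(1,2) = 4 − 1 = 3 completes the 4 across.
Given what's placed, (3,1) must be 2 to fit the 3 across and 7 down.
(3,2) = 3 − 2 = 1 completes the 3 across.
(2,1) = 7 − 3 = 4 completes the 7 down.
(2,2) = 6 − 4 = 2 completes the 6 across.

1, 3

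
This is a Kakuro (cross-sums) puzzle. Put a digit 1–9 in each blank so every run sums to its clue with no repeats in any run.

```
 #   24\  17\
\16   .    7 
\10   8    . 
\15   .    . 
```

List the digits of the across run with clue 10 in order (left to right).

8, 2

16 in 2 cells must be {7,9}; 24 in 3 cells must be {7,8,9}.
R1C1 = 16 − 7 = 9 completes the 16 across.
R2C2 = 10 − 8 = 2 completes the 10 across.
R3C1 = 24 − 17 = 7 completes the 24 down.
R3C2 = 15 − 7 = 8 completes the 15 across.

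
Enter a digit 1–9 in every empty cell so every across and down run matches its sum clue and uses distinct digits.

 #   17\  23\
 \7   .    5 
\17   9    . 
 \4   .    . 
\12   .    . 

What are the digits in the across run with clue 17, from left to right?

17 in 2 cells must be {8,9}; 4 in 2 cells must be {1,3}.
R1C1 = 7 − 5 = 2 completes the 7 across.
R2C2 = 17 − 9 = 8 completes the 17 across.
R3C1 = 1: the only remaining digit allowed by both the 4 across and the 17 down.
R3C2 = 4 − 1 = 3 completes the 4 across.
R4C1 = 17 − 12 = 5 completes the 17 down.
R4C2 = 12 − 5 = 7 completes the 12 across.

9 8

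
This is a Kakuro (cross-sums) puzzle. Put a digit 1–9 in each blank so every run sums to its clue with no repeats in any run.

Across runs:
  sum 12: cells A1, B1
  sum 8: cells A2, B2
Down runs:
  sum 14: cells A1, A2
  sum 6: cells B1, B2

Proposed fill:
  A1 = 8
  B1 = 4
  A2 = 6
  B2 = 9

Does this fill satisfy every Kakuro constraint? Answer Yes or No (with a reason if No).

No — the down run B1–B2 sums to 13, not 6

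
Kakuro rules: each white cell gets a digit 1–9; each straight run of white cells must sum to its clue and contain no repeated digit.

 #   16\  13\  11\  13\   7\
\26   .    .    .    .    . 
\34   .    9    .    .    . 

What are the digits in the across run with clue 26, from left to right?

9 4 7 5 1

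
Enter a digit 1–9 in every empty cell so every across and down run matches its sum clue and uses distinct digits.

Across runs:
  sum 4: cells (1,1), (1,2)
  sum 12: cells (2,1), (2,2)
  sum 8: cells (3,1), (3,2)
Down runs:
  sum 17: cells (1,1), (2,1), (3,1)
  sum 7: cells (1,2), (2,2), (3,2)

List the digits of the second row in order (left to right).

8, 4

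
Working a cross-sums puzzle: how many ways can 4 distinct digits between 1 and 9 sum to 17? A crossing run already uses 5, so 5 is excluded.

4 distinct digits from 1–9 sum between 10 and 30.
Dropping sets that contain 5.
Enumerating: {1,2,6,8}, {1,3,4,9}, {1,3,6,7}, {2,3,4,8}.

4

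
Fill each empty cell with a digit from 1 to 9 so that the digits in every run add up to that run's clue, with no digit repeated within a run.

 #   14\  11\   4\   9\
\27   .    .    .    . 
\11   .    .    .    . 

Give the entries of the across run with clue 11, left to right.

11 in 4 cells must be {1,2,3,5}; 4 in 2 cells must be {1,3}.
Only 3 fits R1C3 under both its across sum 27 and down sum 4.
The 11 across and the 14 down share only 5, so R2C1 = 5.
R2C3 = 4 − 3 = 1 completes the 4 down.
R1C1 = 14 − 5 = 9 completes the 14 down.
No cell is forced outright now. R2C2 can only be 2 or 3 (the digits allowed by both its 11 across and its 11 down). If R2C2 = 2: then R1C2 would have to be in {7,8} for the 27 across but in {9} for the 11 down — contradiction. So R2C2 = 3.
R1C2 = 11 − 3 = 8 completes the 11 down.
R1C4 = 27 − 20 = 7 completes the 27 across.
R2C4 = 11 − 9 = 2 completes the 11 across.

5 3 1 2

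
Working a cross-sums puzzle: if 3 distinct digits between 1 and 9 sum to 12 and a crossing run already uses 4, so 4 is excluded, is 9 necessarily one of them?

No

Counterexample: {1,3,8} sums to 12 under that restriction without using 9.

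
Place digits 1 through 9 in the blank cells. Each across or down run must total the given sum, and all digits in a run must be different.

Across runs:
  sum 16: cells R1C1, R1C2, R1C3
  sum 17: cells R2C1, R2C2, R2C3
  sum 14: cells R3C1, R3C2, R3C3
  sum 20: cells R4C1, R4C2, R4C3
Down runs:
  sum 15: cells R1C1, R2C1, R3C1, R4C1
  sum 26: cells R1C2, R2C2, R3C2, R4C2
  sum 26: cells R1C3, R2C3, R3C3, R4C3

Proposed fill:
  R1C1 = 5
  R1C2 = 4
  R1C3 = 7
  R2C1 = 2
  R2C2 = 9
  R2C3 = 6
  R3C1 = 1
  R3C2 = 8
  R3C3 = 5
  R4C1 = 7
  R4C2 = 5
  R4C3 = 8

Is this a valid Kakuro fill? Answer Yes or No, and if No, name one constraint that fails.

Yes

Across: 5+4+7=16; 2+9+6=17; 1+8+5=14; 7+5+8=20. Down: 5+2+1+7=15; 4+9+8+5=26; 7+6+5+8=26. No digit repeats within any run.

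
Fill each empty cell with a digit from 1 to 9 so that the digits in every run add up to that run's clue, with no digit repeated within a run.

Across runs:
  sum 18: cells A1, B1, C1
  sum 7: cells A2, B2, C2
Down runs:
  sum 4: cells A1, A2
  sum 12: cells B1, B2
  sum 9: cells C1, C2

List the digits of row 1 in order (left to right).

7 in 3 cells must be {1,2,4}; 4 in 2 cells must be {1,3}.
The 7 across and the 4 down share only 1, so A2 = 1.
Given what's placed, B2 must be 4 to fit the 7 across and 12 down.
C2 = 7 − 5 = 2 completes the 7 across.
A1 = 4 − 1 = 3 completes the 4 down.
B1 = 12 − 4 = 8 completes the 12 down.
C1 = 18 − 11 = 7 completes the 18 across.

3 8 7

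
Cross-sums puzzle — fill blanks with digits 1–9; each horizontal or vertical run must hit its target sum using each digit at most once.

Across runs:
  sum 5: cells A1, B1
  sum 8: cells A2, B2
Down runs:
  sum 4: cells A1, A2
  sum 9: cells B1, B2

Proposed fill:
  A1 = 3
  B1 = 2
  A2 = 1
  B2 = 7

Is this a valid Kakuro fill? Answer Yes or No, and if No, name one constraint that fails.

Across: 3+2=5; 1+7=8. Down: 3+1=4; 2+7=9. No digit repeats within any run.

Yes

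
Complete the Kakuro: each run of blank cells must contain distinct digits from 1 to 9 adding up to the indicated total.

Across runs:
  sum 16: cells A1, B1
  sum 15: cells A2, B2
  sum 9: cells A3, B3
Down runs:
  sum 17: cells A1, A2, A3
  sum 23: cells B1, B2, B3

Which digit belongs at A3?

1

16 in 2 cells must be {7,9}; 23 in 3 cells must be {6,8,9}.
The 16 across and the 23 down share only 9, so B1 = 9.
A1 = 16 − 9 = 7 completes the 16 across.
Nothing is forced directly, so branch on B2, whose candidates are 6 or 8. If B2 = 8: then A2 would have to be in {7} for the 15 across but in {1,2,4,6,8,9} for the 17 down — contradiction. So B2 = 6.
A2 = 15 − 6 = 9 completes the 15 across.
A3 = 17 − 16 = 1 completes the 17 down.
B3 = 9 − 1 = 8 completes the 9 across.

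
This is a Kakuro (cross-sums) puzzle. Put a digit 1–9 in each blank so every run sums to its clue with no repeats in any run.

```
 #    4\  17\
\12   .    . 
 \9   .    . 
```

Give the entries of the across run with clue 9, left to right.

1, 8

4 in 2 cells must be {1,3}; 17 in 2 cells must be {8,9}.
The 12 across and the 4 down share only 3, so R1C1 = 3.
R1C2 = 12 − 3 = 9 completes the 12 across.
R2C1 = 4 − 3 = 1 completes the 4 down.
R2C2 = 9 − 1 = 8 completes the 9 across.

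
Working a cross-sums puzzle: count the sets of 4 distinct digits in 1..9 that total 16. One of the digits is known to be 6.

3

4 distinct digits from 1–9 sum between 10 and 30.
Keeping only sets containing 6.
Enumerating: {1,2,6,7}, {1,4,5,6}, {2,3,5,6}.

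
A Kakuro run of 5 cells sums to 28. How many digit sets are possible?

5 distinct digits from 1–9 sum between 15 and 35.

9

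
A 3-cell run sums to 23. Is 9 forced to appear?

The only way to make 23 from 3 distinct digits is {6,8,9}, which contains 9.

Yes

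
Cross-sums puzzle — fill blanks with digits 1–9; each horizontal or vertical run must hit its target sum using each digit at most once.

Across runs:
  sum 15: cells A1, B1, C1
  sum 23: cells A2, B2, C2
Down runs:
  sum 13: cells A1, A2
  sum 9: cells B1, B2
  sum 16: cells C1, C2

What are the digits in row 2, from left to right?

8 6 9

23 in 3 cells must be {6,8,9}; 16 in 2 cells must be {7,9}.
The 23 across and the 16 down share only 9, so C2 = 9.
C1 = 16 − 9 = 7 completes the 16 down.
Nothing is forced directly, so branch on A2, whose candidates are 6 or 8. If A2 = 6: then A1 would have to be in {2,3,5,6} for the 15 across but in {7} for the 13 down — contradiction. So A2 = 8.
A1 = 13 − 8 = 5 completes the 13 down.
B1 = 15 − 12 = 3 completes the 15 across.
B2 = 23 − 17 = 6 completes the 23 across.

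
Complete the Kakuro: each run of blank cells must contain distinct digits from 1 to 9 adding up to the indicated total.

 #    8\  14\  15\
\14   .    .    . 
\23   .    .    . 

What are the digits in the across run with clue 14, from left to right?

23 in 3 cells must be {6,8,9}.
The 23 across and the 8 down share only 6, so R2C1 = 6.
R1C1 = 8 − 6 = 2 completes the 8 down.
Nothing is forced directly, so branch on R2C2, whose candidates are 8 or 9. If R2C2 = 8: then R1C2 would have to be in {3,4,5,7,8,9} for the 14 across but in {6} for the 14 down — contradiction. So R2C2 = 9.
R1C2 = 14 − 9 = 5 completes the 14 down.
R1C3 = 14 − 7 = 7 completes the 14 across.
R2C3 = 23 − 15 = 8 completes the 23 across.

2, 5, 7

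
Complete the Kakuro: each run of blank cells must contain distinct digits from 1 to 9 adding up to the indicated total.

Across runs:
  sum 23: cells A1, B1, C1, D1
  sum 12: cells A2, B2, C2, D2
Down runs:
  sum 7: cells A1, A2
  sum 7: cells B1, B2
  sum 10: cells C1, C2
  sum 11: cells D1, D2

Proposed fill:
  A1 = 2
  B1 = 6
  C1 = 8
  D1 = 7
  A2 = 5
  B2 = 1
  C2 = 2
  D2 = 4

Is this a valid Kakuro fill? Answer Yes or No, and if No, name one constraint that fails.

Yes

Across: 2+6+8+7=23; 5+1+2+4=12. Down: 2+5=7; 6+1=7; 8+2=10; 7+4=11. No digit repeats within any run.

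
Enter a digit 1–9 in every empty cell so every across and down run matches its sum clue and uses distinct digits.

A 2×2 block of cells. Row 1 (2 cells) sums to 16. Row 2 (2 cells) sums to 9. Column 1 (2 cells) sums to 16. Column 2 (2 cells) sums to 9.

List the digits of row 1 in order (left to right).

16 in 2 cells must be {7,9}.
The 16 across and the 9 down share only 7, so (1,2) = 7.
The 9 across and the 16 down share only 7, so (2,1) = 7.
(2,2) = 9 − 7 = 2 completes the 9 across.
(1,1) = 16 − 7 = 9 completes the 16 across.

9 7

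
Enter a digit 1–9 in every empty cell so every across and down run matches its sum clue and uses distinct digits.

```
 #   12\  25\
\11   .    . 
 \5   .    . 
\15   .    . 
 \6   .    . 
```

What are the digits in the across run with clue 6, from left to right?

1, 5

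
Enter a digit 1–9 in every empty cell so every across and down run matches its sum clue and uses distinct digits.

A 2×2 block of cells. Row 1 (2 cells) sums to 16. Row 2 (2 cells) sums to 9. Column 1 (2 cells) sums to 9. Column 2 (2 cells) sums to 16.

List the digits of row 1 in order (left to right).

16 in 2 cells must be {7,9}.
The 16 across and the 9 down share only 7, so (1,1) = 7.
(1,2) = 16 − 7 = 9 completes the 16 across.
(2,1) = 9 − 7 = 2 completes the 9 down.
(2,2) = 9 − 2 = 7 completes the 9 across.

7 9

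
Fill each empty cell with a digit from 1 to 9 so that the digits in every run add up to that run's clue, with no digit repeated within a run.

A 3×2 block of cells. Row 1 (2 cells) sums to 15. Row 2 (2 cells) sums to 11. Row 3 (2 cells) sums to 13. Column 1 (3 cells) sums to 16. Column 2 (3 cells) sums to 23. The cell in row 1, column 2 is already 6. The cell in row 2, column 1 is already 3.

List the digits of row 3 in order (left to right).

23 in 3 cells must be {6,8,9}.
(1,1) = 15 − 6 = 9 completes the 15 across.
(2,2) = 11 − 3 = 8 completes the 11 across.
(3,1) = 16 − 12 = 4 completes the 16 down.
(3,2) = 13 − 4 = 9 completes the 13 across.

4 9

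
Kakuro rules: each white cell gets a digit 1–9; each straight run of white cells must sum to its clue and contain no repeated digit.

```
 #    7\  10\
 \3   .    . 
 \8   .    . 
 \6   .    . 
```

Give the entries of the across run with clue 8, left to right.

1 7

3 in 2 cells must be {1,2}; 7 in 3 cells must be {1,2,4}.
Nothing is forced directly, so branch on R1C1, whose candidates are 1 or 2. If R1C1 = 1: that forces R1C2 = 2, R2C1 = 2, after which R2C2 would have to be in {6} for the 8 across but in {1,3,5,7} for the 10 down — contradiction. So R1C1 = 2.
R1C2 = 3 − 2 = 1 completes the 3 across.
Given what's placed, R2C1 must be 1 to fit the 8 across and 7 down.
R2C2 = 8 − 1 = 7 completes the 8 across.
R3C1 = 7 − 3 = 4 completes the 7 down.
R3C2 = 6 − 4 = 2 completes the 6 across.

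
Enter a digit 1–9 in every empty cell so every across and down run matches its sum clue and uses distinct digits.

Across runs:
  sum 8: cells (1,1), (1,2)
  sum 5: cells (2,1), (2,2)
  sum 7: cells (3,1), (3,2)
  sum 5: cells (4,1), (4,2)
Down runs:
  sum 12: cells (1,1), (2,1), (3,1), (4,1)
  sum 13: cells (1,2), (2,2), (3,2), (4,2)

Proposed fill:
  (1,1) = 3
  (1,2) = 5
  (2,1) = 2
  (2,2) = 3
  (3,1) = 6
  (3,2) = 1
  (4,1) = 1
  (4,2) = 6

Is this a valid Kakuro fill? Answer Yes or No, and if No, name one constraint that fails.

No — the across run (4,1)–(4,2) sums to 7, not 5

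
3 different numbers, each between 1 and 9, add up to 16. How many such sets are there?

8

3 distinct digits from 1–9 sum between 6 and 24.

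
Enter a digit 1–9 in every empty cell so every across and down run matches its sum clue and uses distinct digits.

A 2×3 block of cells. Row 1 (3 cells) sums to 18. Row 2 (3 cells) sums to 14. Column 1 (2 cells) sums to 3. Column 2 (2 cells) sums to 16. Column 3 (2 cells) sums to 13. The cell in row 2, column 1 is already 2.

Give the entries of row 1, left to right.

3 in 2 cells must be {1,2}; 16 in 2 cells must be {7,9}.
(1,1) = 3 − 2 = 1 completes the 3 down.
(1,2) = 9: the only remaining digit allowed by both the 18 across and the 16 down.
(1,3) = 18 − 10 = 8 completes the 18 across.
(2,2) = 16 − 9 = 7 completes the 16 down.
(2,3) = 14 − 9 = 5 completes the 14 across.

1, 9, 8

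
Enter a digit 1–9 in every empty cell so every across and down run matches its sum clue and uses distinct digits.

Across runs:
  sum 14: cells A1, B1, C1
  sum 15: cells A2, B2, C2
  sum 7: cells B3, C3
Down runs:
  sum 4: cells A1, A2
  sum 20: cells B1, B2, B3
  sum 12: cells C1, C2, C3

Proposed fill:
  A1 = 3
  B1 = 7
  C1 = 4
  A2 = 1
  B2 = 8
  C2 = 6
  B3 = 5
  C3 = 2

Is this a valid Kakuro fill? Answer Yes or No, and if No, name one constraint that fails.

Yes

Across: 3+7+4=14; 1+8+6=15; 5+2=7. Down: 3+1=4; 7+8+5=20; 4+6+2=12. No digit repeats within any run.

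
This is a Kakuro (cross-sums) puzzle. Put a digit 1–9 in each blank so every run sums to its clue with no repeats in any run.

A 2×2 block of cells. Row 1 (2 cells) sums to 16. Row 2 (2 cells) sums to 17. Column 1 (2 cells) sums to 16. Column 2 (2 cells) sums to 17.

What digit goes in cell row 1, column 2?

16 in 2 cells must be {7,9}; 17 in 2 cells must be {8,9}.
The 16 across and the 17 down share only 9, so (1,2) = 9.
The 17 across and the 16 down share only 9, so (2,1) = 9.
(2,2) = 17 − 9 = 8 completes the 17 across.
(1,1) = 16 − 9 = 7 completes the 16 across.

9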